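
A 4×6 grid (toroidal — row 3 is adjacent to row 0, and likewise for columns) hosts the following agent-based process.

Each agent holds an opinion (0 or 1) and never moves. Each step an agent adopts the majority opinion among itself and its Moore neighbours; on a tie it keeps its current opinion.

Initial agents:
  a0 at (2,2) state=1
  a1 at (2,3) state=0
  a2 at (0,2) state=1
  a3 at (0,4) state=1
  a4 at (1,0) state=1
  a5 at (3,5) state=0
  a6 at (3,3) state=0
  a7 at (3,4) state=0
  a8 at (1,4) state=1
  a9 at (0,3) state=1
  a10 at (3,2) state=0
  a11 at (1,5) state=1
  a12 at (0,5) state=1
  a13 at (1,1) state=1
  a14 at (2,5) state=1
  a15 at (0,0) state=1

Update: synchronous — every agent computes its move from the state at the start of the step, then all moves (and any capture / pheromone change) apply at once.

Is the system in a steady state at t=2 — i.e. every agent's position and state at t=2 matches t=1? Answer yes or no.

t=1: a0@(2,2):0 a1@(2,3):0 a2@(0,2):1 a3@(0,4):1 a4@(1,0):1 a5@(3,5):1 a6@(3,3):0 a7@(3,4):0 a8@(1,4):1 a9@(0,3):1 a10@(3,2):0 a11@(1,5):1 a12@(0,5):1 a13@(1,1):1 a14@(2,5):1 a15@(0,0):1
t=2: a0@(2,2):0 a1@(2,3):0 a2@(0,2):1 a3@(0,4):1 a4@(1,0):1 a5@(3,5):1 a6@(3,3):0 a7@(3,4):1 a8@(1,4):1 a9@(0,3):1 a10@(3,2):0 a11@(1,5):1 a12@(0,5):1 a13@(1,1):1 a14@(2,5):1 a15@(0,0):1

no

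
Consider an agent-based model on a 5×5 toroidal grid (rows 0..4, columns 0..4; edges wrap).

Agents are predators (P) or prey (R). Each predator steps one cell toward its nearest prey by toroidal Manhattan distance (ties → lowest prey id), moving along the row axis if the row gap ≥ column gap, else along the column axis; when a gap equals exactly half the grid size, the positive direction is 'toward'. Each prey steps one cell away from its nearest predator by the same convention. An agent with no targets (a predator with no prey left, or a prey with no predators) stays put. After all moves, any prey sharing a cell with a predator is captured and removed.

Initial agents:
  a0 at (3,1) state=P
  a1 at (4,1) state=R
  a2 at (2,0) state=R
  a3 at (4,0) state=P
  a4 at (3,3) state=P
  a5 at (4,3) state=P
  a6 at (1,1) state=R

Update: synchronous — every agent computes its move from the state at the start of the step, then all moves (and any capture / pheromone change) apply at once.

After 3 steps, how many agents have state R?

3

t=1: a0@(4,1):P a1@(0,1):R a2@(1,0):R a3@(4,1):P a4@(3,2):P a5@(4,2):P a6@(0,1):R
t=2: a0@(0,1):P a1@(1,1):R a2@(2,0):R a3@(0,1):P a4@(4,2):P a5@(0,2):P a6@(1,1):R
t=3: a0@(1,1):P a1@(2,1):R a2@(3,0):R a3@(1,1):P a4@(0,2):P a5@(1,2):P a6@(2,1):R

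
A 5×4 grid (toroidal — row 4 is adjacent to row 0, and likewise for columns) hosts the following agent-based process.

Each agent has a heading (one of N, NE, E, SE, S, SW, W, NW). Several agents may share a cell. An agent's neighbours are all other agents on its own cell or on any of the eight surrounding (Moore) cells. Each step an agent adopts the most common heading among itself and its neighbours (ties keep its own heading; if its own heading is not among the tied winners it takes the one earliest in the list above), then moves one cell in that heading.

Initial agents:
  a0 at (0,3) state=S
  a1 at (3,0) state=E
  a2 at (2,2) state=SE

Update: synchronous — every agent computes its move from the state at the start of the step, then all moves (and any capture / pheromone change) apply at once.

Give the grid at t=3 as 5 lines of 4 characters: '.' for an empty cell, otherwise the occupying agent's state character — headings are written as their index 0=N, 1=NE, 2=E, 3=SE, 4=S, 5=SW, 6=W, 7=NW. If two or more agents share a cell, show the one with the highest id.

t=1: a0@(1,3):S a1@(3,1):E a2@(3,3):SE
t=2: a0@(2,3):S a1@(3,2):E a2@(4,0):SE
t=3: a0@(3,3):S a1@(3,3):E a2@(0,1):SE

.3..
....
....
...2
....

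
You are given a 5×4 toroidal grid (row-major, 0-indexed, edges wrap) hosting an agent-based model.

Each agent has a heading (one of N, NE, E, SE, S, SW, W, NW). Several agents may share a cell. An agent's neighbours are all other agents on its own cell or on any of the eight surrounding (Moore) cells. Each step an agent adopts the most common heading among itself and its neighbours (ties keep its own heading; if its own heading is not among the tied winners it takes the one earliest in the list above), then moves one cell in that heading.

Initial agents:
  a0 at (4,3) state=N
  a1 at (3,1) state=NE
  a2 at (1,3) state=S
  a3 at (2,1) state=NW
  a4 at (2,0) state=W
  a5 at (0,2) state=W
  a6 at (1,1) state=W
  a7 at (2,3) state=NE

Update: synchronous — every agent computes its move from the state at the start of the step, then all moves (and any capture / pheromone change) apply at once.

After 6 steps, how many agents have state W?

8

t=1: a0@(3,3):N a1@(2,2):NE a2@(1,2):W a3@(2,0):W a4@(2,3):W a5@(0,1):W a6@(1,0):W a7@(1,0):NE
t=2: a0@(3,2):W a1@(2,1):W a2@(1,1):W a3@(2,3):W a4@(2,2):W a5@(0,0):W a6@(1,3):W a7@(1,3):W
t=3: a0@(3,1):W a1@(2,0):W a2@(1,0):W a3@(2,2):W a4@(2,1):W a5@(0,3):W a6@(1,2):W a7@(1,2):W
t=4: a0@(3,0):W a1@(2,3):W a2@(1,3):W a3@(2,1):W a4@(2,0):W a5@(0,2):W a6@(1,1):W a7@(1,1):W
t=5: a0@(3,3):W a1@(2,2):W a2@(1,2):W a3@(2,0):W a4@(2,3):W a5@(0,1):W a6@(1,0):W a7@(1,0):W
t=6: a0@(3,2):W a1@(2,1):W a2@(1,1):W a3@(2,3):W a4@(2,2):W a5@(0,0):W a6@(1,3):W a7@(1,3):W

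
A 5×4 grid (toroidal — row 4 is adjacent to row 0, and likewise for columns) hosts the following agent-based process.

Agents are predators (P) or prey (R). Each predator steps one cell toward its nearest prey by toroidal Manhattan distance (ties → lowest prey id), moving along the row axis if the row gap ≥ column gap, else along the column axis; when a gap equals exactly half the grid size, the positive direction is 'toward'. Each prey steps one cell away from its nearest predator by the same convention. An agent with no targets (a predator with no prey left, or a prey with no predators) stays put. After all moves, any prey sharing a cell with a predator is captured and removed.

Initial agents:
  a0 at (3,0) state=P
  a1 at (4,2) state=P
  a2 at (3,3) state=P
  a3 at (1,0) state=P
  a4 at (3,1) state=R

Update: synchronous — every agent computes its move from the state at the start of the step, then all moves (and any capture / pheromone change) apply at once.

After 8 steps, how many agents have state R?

0

t=1: a0@(3,1):P a1@(3,2):P a2@(3,0):P a3@(2,0):P
t=2: (unchanged — steady state)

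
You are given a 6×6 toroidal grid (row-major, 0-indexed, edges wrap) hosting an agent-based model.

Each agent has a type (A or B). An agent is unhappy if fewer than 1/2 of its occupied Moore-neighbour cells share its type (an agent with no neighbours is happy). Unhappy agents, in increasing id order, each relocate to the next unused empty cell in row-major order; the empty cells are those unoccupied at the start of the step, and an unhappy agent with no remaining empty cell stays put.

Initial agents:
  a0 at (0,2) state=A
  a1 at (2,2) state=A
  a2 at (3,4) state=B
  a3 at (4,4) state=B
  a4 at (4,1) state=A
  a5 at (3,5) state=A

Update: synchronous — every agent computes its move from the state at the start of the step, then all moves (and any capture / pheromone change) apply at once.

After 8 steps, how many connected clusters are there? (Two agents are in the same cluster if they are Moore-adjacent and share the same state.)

5

t=1: a0@(0,2):A a1@(2,2):A a2@(3,4):B a3@(4,4):B a4@(4,1):A a5@(0,0):A
t=2: (unchanged — steady state)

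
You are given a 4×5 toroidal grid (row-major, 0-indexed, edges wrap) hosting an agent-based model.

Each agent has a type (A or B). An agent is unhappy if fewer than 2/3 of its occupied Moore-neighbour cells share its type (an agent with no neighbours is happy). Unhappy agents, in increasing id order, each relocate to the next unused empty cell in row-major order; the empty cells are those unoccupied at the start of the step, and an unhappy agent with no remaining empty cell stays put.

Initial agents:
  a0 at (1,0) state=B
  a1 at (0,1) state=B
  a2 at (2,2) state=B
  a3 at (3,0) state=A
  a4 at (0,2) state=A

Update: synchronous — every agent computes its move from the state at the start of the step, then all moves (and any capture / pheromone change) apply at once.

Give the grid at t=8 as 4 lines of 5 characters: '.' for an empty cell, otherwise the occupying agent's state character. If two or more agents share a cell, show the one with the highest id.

B.A.B
B.A..
.....
.....

t=1: a0@(1,0):B a1@(0,0):B a2@(2,2):B a3@(0,3):A a4@(0,4):A
t=2: a0@(0,1):B a1@(0,2):B a2@(2,2):B a3@(0,3):A a4@(1,1):A
t=3: a0@(0,0):B a1@(0,4):B a2@(1,0):B a3@(1,2):A a4@(1,3):A
t=4: a0@(0,0):B a1@(0,4):B a2@(1,0):B a3@(1,2):A a4@(0,1):A
t=5: a0@(0,0):B a1@(0,4):B a2@(1,0):B a3@(1,2):A a4@(0,2):A
t=6: (unchanged — steady state)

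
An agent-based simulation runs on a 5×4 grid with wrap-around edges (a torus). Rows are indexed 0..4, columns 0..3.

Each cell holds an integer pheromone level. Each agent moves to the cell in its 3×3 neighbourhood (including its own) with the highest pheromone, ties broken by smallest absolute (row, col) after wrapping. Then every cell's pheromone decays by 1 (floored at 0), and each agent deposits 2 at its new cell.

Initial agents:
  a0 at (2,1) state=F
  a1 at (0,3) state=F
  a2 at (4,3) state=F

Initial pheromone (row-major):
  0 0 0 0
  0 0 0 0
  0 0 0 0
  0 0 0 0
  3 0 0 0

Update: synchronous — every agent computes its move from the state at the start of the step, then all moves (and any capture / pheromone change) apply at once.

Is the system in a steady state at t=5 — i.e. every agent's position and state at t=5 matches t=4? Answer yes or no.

t=1: a0@(1,0) a1@(4,0) a2@(4,0) | pheromone: 0 0 0 0 / 2 0 0 0 / 0 0 0 0 / 0 0 0 0 / 6 0 0 0
t=2: a0@(1,0) a1@(4,0) a2@(4,0) | pheromone: 0 0 0 0 / 3 0 0 0 / 0 0 0 0 / 0 0 0 0 / 9 0 0 0
t=3: a0@(1,0) a1@(4,0) a2@(4,0) | pheromone: 0 0 0 0 / 4 0 0 0 / 0 0 0 0 / 0 0 0 0 / 12 0 0 0
t=4: a0@(1,0) a1@(4,0) a2@(4,0) | pheromone: 0 0 0 0 / 5 0 0 0 / 0 0 0 0 / 0 0 0 0 / 15 0 0 0
t=5: a0@(1,0) a1@(4,0) a2@(4,0) | pheromone: 0 0 0 0 / 6 0 0 0 / 0 0 0 0 / 0 0 0 0 / 18 0 0 0

yes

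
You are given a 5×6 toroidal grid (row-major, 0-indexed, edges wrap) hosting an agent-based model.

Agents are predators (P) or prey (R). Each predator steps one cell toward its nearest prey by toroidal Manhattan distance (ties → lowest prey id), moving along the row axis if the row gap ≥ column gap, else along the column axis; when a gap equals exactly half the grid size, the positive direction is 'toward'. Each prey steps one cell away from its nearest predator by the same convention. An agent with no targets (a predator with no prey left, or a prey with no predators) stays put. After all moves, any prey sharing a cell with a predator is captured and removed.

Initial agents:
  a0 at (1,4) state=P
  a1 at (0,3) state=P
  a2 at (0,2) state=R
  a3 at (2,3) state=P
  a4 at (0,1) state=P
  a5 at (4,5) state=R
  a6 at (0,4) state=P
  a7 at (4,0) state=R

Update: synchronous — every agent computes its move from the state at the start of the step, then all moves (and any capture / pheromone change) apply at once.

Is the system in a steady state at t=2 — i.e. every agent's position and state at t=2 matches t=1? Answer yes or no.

no

t=1: a0@(1,3):P a1@(0,2):P a2@(0,1):R a3@(1,3):P a4@(0,2):P a5@(3,5):R a6@(0,3):P a7@(3,0):R
t=2: a0@(1,2):P a1@(0,1):P a2@(0,0):R a3@(1,2):P a4@(0,1):P a5@(4,5):R a6@(0,2):P a7@(2,0):R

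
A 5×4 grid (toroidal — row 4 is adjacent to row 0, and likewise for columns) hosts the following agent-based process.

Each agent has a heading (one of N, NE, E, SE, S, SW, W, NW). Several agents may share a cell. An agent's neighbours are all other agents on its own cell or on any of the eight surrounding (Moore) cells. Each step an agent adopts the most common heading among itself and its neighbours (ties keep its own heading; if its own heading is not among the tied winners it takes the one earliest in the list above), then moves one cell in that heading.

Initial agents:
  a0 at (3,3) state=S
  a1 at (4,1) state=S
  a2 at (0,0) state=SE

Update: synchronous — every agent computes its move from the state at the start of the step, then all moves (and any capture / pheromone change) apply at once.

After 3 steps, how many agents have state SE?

t=1: a0@(4,3):S a1@(0,1):S a2@(1,1):SE
t=2: a0@(0,3):S a1@(1,1):S a2@(2,2):SE
t=3: a0@(1,3):S a1@(2,1):S a2@(3,3):SE

1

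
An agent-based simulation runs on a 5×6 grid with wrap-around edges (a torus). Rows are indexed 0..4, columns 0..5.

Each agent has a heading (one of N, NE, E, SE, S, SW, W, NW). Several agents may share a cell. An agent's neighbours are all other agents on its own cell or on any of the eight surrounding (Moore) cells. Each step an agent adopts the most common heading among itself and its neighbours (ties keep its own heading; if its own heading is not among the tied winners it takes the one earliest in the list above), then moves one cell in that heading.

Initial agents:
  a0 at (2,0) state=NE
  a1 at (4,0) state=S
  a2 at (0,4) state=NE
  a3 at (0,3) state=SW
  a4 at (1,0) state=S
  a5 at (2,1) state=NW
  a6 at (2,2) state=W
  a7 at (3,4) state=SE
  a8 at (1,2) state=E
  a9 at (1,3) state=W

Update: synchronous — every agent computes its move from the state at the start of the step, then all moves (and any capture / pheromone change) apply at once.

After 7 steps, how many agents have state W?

10

t=1: a0@(1,1):NE a1@(0,0):S a2@(4,5):NE a3@(1,2):SW a4@(2,0):S a5@(1,0):NW a6@(2,1):W a7@(4,5):SE a8@(1,1):W a9@(1,2):W
t=2: a0@(1,0):W a1@(4,1):NE a2@(3,0):NE a3@(1,1):W a4@(2,5):W a5@(2,0):S a6@(2,0):W a7@(0,0):SE a8@(1,0):W a9@(1,1):W
t=3: a0@(1,5):W a1@(3,2):NE a2@(2,1):NE a3@(1,0):W a4@(2,4):W a5@(2,5):W a6@(2,5):W a7@(0,5):W a8@(1,5):W a9@(1,0):W
t=4: a0@(1,4):W a1@(2,3):NE a2@(1,2):NE a3@(1,5):W a4@(2,3):W a5@(2,4):W a6@(2,4):W a7@(0,4):W a8@(1,4):W a9@(1,5):W
t=5: a0@(1,3):W a1@(2,2):W a2@(0,3):NE a3@(1,4):W a4@(2,2):W a5@(2,3):W a6@(2,3):W a7@(0,3):W a8@(1,3):W a9@(1,4):W
t=6: a0@(1,2):W a1@(2,1):W a2@(0,2):W a3@(1,3):W a4@(2,1):W a5@(2,2):W a6@(2,2):W a7@(0,2):W a8@(1,2):W a9@(1,3):W
t=7: a0@(1,1):W a1@(2,0):W a2@(0,1):W a3@(1,2):W a4@(2,0):W a5@(2,1):W a6@(2,1):W a7@(0,1):W a8@(1,1):W a9@(1,2):W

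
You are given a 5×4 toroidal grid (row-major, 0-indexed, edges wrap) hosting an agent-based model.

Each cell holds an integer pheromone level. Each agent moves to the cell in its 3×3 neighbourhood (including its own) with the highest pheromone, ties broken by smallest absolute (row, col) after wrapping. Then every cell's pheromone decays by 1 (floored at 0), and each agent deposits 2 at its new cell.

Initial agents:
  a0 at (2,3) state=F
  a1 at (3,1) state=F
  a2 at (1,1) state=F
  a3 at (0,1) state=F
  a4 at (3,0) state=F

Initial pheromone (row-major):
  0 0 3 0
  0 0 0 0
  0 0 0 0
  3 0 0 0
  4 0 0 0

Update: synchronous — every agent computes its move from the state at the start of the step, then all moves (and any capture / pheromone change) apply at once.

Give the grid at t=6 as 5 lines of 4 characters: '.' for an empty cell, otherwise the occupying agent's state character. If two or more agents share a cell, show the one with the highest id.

..F.
....
....
....
F...

t=1: a0@(3,0) a1@(4,0) a2@(0,2) a3@(4,0) a4@(4,0) | pheromone: 0 0 4 0 / 0 0 0 0 / 0 0 0 0 / 4 0 0 0 / 9 0 0 0
t=2: a0@(4,0) a1@(4,0) a2@(0,2) a3@(4,0) a4@(4,0) | pheromone: 0 0 5 0 / 0 0 0 0 / 0 0 0 0 / 3 0 0 0 / 16 0 0 0
t=3: a0@(4,0) a1@(4,0) a2@(0,2) a3@(4,0) a4@(4,0) | pheromone: 0 0 6 0 / 0 0 0 0 / 0 0 0 0 / 2 0 0 0 / 23 0 0 0
t=4: a0@(4,0) a1@(4,0) a2@(0,2) a3@(4,0) a4@(4,0) | pheromone: 0 0 7 0 / 0 0 0 0 / 0 0 0 0 / 1 0 0 0 / 30 0 0 0
t=5: a0@(4,0) a1@(4,0) a2@(0,2) a3@(4,0) a4@(4,0) | pheromone: 0 0 8 0 / 0 0 0 0 / 0 0 0 0 / 0 0 0 0 / 37 0 0 0
t=6: a0@(4,0) a1@(4,0) a2@(0,2) a3@(4,0) a4@(4,0) | pheromone: 0 0 9 0 / 0 0 0 0 / 0 0 0 0 / 0 0 0 0 / 44 0 0 0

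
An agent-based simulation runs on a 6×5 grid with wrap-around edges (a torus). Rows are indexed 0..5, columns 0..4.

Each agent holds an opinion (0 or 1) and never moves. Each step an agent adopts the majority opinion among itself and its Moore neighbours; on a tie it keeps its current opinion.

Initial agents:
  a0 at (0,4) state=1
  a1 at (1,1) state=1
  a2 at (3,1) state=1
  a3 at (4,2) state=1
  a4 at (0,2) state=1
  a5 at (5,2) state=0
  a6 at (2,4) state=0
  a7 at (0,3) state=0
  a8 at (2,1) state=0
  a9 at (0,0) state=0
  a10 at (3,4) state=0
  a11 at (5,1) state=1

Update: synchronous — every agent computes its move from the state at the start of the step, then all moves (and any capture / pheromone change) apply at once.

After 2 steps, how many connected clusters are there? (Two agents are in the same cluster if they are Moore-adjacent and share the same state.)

t=1: a0@(0,4):0 a1@(1,1):1 a2@(3,1):1 a3@(4,2):1 a4@(0,2):1 a5@(5,2):1 a6@(2,4):0 a7@(0,3):0 a8@(2,1):1 a9@(0,0):1 a10@(3,4):0 a11@(5,1):1
t=2: (unchanged — steady state)

3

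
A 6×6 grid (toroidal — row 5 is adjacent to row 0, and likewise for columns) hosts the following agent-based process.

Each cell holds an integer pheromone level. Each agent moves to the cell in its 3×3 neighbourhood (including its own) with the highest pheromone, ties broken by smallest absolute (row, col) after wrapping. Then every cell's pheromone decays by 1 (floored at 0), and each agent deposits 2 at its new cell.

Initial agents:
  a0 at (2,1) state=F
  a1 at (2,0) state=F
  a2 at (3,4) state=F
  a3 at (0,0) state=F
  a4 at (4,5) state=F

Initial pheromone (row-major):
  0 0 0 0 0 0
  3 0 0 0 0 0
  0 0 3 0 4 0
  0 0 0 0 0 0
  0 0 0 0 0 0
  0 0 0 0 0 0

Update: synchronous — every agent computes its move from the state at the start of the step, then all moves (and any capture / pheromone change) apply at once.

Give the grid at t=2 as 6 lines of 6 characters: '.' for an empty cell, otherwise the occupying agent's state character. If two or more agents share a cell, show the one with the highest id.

......
F.....
....F.
F.....
......
......

t=1: a0@(1,0) a1@(1,0) a2@(2,4) a3@(1,0) a4@(3,0) | pheromone: 0 0 0 0 0 0 / 8 0 0 0 0 0 / 0 0 2 0 5 0 / 2 0 0 0 0 0 / 0 0 0 0 0 0 / 0 0 0 0 0 0
t=2: a0@(1,0) a1@(1,0) a2@(2,4) a3@(1,0) a4@(3,0) | pheromone: 0 0 0 0 0 0 / 13 0 0 0 0 0 / 0 0 1 0 6 0 / 3 0 0 0 0 0 / 0 0 0 0 0 0 / 0 0 0 0 0 0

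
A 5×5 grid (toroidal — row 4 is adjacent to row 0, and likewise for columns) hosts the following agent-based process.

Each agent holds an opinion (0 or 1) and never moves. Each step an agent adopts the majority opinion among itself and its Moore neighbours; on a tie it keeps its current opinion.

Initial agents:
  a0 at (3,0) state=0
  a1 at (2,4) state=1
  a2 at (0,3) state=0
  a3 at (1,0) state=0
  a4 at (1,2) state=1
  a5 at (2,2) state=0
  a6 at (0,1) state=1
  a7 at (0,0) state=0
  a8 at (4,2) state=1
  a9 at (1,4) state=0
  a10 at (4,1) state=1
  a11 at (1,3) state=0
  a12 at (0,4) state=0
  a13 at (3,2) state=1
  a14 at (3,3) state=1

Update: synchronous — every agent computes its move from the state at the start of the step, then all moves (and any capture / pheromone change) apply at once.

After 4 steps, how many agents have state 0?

t=1: a0@(3,0):1 a1@(2,4):0 a2@(0,3):0 a3@(1,0):0 a4@(1,2):0 a5@(2,2):1 a6@(0,1):1 a7@(0,0):0 a8@(4,2):1 a9@(1,4):0 a10@(4,1):1 a11@(1,3):0 a12@(0,4):0 a13@(3,2):1 a14@(3,3):1
t=2: (unchanged — steady state)

8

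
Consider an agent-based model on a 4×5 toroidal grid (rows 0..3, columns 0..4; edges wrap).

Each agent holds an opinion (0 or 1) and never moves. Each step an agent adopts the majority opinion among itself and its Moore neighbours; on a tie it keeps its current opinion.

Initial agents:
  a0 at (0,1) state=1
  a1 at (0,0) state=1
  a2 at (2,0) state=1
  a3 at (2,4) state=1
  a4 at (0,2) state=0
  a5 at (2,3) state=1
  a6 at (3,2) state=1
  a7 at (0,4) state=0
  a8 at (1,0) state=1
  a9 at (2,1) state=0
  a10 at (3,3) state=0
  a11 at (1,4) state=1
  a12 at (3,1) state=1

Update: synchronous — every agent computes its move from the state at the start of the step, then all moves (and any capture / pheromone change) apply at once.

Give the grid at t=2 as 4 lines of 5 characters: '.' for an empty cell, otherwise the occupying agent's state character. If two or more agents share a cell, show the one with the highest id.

111.1
1...1
11.11
.111.

t=1: a0@(0,1):1 a1@(0,0):1 a2@(2,0):1 a3@(2,4):1 a4@(0,2):1 a5@(2,3):1 a6@(3,2):1 a7@(0,4):1 a8@(1,0):1 a9@(2,1):1 a10@(3,3):0 a11@(1,4):1 a12@(3,1):1
t=2: a0@(0,1):1 a1@(0,0):1 a2@(2,0):1 a3@(2,4):1 a4@(0,2):1 a5@(2,3):1 a6@(3,2):1 a7@(0,4):1 a8@(1,0):1 a9@(2,1):1 a10@(3,3):1 a11@(1,4):1 a12@(3,1):1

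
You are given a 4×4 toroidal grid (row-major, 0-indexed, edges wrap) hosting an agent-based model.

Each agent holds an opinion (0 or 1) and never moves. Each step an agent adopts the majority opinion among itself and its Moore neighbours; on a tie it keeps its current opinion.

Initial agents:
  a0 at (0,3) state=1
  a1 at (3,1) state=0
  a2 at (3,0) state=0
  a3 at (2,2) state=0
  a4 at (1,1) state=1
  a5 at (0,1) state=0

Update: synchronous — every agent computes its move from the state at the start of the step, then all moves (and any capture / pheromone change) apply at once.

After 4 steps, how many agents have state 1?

1

t=1: a0@(0,3):1 a1@(3,1):0 a2@(3,0):0 a3@(2,2):0 a4@(1,1):0 a5@(0,1):0
t=2: (unchanged — steady state)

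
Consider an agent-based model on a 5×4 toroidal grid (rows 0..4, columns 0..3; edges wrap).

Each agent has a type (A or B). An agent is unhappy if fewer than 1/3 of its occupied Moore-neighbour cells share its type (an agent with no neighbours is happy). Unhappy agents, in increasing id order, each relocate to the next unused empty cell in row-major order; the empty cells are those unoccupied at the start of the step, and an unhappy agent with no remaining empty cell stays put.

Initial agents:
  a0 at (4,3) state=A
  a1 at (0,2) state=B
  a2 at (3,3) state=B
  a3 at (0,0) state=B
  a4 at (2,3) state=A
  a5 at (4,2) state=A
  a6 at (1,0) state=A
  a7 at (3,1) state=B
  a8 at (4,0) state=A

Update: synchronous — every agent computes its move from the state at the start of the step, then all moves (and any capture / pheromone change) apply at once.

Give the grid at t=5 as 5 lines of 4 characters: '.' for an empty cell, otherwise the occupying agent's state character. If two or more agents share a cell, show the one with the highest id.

.BBB
ABA.
A.AA
....
....

t=1: a0@(4,3):A a1@(0,1):B a2@(0,3):B a3@(1,1):B a4@(2,3):A a5@(1,2):A a6@(1,0):A a7@(1,3):B a8@(2,0):A
t=2: a0@(0,0):A a1@(0,1):B a2@(0,2):B a3@(2,1):B a4@(2,3):A a5@(2,2):A a6@(1,0):A a7@(3,0):B a8@(2,0):A
t=3: a0@(0,0):A a1@(0,1):B a2@(0,2):B a3@(0,3):B a4@(2,3):A a5@(2,2):A a6@(1,0):A a7@(3,0):B a8@(2,0):A
t=4: a0@(0,0):A a1@(0,1):B a2@(0,2):B a3@(0,3):B a4@(2,3):A a5@(2,2):A a6@(1,0):A a7@(1,1):B a8@(2,0):A
t=5: a0@(1,2):A a1@(0,1):B a2@(0,2):B a3@(0,3):B a4@(2,3):A a5@(2,2):A a6@(1,0):A a7@(1,1):B a8@(2,0):A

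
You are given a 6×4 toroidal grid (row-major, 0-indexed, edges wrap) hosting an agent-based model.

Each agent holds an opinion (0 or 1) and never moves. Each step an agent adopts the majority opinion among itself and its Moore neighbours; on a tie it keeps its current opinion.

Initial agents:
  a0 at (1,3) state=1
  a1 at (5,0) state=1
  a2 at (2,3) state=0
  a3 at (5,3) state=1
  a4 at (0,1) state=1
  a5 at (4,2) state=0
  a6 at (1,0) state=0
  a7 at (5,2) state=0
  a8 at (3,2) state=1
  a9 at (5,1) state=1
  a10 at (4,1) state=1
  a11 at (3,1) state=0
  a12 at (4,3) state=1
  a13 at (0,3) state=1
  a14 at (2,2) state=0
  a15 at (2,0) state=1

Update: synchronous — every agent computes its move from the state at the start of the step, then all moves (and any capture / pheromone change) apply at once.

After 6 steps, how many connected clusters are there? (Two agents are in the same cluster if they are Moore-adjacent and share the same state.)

2

t=1: a0@(1,3):1 a1@(5,0):1 a2@(2,3):0 a3@(5,3):1 a4@(0,1):1 a5@(4,2):1 a6@(1,0):1 a7@(5,2):1 a8@(3,2):0 a9@(5,1):1 a10@(4,1):1 a11@(3,1):0 a12@(4,3):1 a13@(0,3):1 a14@(2,2):0 a15@(2,0):0
t=2: (unchanged — steady state)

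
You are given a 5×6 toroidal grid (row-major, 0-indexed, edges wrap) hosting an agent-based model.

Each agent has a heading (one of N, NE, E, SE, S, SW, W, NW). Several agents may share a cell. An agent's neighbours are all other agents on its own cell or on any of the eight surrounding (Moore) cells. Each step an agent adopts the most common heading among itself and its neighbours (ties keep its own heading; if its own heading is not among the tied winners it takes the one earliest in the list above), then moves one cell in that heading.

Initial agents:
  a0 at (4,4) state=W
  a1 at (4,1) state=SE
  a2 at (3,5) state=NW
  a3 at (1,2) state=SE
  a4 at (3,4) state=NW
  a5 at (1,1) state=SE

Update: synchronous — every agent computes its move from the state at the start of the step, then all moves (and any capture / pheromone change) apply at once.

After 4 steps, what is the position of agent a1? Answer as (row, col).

(4, 1)

t=1: a0@(3,3):NW a1@(0,2):SE a2@(2,4):NW a3@(2,3):SE a4@(2,3):NW a5@(2,2):SE
t=2: a0@(2,2):NW a1@(1,3):SE a2@(1,3):NW a3@(1,2):NW a4@(1,2):NW a5@(3,3):SE
t=3: a0@(1,1):NW a1@(0,2):NW a2@(0,2):NW a3@(0,1):NW a4@(0,1):NW a5@(4,4):SE
t=4: a0@(0,0):NW a1@(4,1):NW a2@(4,1):NW a3@(4,0):NW a4@(4,0):NW a5@(0,5):SE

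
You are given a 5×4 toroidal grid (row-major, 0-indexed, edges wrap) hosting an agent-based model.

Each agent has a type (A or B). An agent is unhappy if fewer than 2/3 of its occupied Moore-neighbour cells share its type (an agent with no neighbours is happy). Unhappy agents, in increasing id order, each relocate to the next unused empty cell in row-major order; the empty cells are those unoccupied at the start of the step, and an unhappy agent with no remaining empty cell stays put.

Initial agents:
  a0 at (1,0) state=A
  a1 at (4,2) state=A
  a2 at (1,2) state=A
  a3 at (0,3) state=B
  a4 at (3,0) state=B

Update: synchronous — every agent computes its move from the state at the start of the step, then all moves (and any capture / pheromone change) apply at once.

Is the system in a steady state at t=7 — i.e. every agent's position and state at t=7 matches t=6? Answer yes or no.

t=1: a0@(0,0):A a1@(0,1):A a2@(0,2):A a3@(1,1):B a4@(3,0):B
t=2: a0@(0,3):A a1@(0,1):A a2@(1,0):A a3@(1,2):B a4@(3,0):B
t=3: a0@(0,0):A a1@(0,2):A a2@(1,0):A a3@(1,1):B a4@(3,0):B
t=4: a0@(0,1):A a1@(0,3):A a2@(1,2):A a3@(1,3):B a4@(3,0):B
t=5: a0@(0,1):A a1@(0,0):A a2@(1,2):A a3@(0,2):B a4@(3,0):B
t=6: a0@(0,1):A a1@(0,0):A a2@(0,3):A a3@(1,0):B a4@(3,0):B
t=7: a0@(0,2):A a1@(0,0):A a2@(1,1):A a3@(1,2):B a4@(3,0):B

no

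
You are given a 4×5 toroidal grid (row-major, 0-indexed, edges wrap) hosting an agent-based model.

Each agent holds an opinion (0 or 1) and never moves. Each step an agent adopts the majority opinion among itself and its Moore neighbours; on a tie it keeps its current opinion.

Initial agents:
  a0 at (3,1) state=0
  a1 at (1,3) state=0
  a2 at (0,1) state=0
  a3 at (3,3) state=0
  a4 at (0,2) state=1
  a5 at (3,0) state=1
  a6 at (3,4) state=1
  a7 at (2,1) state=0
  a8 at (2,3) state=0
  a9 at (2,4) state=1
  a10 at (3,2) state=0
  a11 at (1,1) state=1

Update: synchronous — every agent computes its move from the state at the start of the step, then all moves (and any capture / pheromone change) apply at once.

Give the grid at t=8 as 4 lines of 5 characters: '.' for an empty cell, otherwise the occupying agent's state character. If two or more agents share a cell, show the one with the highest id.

.00..
.0.0.
.0.01
10001

t=1: a0@(3,1):0 a1@(1,3):0 a2@(0,1):0 a3@(3,3):0 a4@(0,2):0 a5@(3,0):1 a6@(3,4):1 a7@(2,1):0 a8@(2,3):0 a9@(2,4):1 a10@(3,2):0 a11@(1,1):1
t=2: a0@(3,1):0 a1@(1,3):0 a2@(0,1):0 a3@(3,3):0 a4@(0,2):0 a5@(3,0):1 a6@(3,4):1 a7@(2,1):0 a8@(2,3):0 a9@(2,4):1 a10@(3,2):0 a11@(1,1):0
t=3: (unchanged — steady state)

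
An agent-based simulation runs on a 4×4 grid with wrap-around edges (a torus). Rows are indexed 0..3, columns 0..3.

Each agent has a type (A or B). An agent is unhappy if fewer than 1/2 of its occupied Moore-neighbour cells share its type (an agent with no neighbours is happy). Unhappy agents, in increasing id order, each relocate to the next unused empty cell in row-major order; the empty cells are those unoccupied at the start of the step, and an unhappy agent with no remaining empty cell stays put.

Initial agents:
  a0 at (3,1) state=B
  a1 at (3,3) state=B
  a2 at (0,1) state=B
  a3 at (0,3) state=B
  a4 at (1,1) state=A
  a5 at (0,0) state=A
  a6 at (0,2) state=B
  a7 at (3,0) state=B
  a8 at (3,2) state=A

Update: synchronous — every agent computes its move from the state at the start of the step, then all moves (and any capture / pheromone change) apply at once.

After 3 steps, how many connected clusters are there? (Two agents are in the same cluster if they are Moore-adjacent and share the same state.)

t=1: a0@(3,1):B a1@(3,3):B a2@(0,1):B a3@(0,3):B a4@(1,0):A a5@(1,2):A a6@(0,2):B a7@(3,0):B a8@(1,3):A
t=2: a0@(3,1):B a1@(3,3):B a2@(0,1):B a3@(0,3):B a4@(0,0):A a5@(1,1):A a6@(0,2):B a7@(3,0):B a8@(1,3):A
t=3: a0@(3,1):B a1@(3,3):B a2@(0,1):B a3@(0,3):B a4@(1,0):A a5@(1,2):A a6@(0,2):B a7@(3,0):B a8@(2,0):A

3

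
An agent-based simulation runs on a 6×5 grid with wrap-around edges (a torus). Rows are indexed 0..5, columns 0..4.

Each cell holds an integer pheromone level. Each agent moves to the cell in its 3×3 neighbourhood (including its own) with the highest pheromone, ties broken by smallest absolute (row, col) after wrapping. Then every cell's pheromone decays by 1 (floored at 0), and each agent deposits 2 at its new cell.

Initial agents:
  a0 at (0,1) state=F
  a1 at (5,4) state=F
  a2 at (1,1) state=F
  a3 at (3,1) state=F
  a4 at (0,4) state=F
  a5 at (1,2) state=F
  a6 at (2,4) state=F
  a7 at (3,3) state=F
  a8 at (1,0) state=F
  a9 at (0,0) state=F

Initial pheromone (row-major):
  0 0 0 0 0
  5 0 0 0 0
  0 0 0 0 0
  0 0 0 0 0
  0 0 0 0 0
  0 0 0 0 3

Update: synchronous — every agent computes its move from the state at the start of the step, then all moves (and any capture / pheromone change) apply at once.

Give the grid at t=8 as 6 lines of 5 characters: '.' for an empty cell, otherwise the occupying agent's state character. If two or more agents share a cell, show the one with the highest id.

.....
F....
..F..
.....
.....
....F

t=1: a0@(1,0) a1@(5,4) a2@(1,0) a3@(2,0) a4@(1,0) a5@(0,1) a6@(1,0) a7@(2,2) a8@(1,0) a9@(1,0) | pheromone: 0 2 0 0 0 / 16 0 0 0 0 / 2 0 2 0 0 / 0 0 0 0 0 / 0 0 0 0 0 / 0 0 0 0 4
t=2: a0@(1,0) a1@(5,4) a2@(1,0) a3@(1,0) a4@(1,0) a5@(1,0) a6@(1,0) a7@(2,2) a8@(1,0) a9@(1,0) | pheromone: 0 1 0 0 0 / 31 0 0 0 0 / 1 0 3 0 0 / 0 0 0 0 0 / 0 0 0 0 0 / 0 0 0 0 5
t=3: a0@(1,0) a1@(5,4) a2@(1,0) a3@(1,0) a4@(1,0) a5@(1,0) a6@(1,0) a7@(2,2) a8@(1,0) a9@(1,0) | pheromone: 0 0 0 0 0 / 46 0 0 0 0 / 0 0 4 0 0 / 0 0 0 0 0 / 0 0 0 0 0 / 0 0 0 0 6
t=4: a0@(1,0) a1@(5,4) a2@(1,0) a3@(1,0) a4@(1,0) a5@(1,0) a6@(1,0) a7@(2,2) a8@(1,0) a9@(1,0) | pheromone: 0 0 0 0 0 / 61 0 0 0 0 / 0 0 5 0 0 / 0 0 0 0 0 / 0 0 0 0 0 / 0 0 0 0 7
t=5: a0@(1,0) a1@(5,4) a2@(1,0) a3@(1,0) a4@(1,0) a5@(1,0) a6@(1,0) a7@(2,2) a8@(1,0) a9@(1,0) | pheromone: 0 0 0 0 0 / 76 0 0 0 0 / 0 0 6 0 0 / 0 0 0 0 0 / 0 0 0 0 0 / 0 0 0 0 8
t=6: a0@(1,0) a1@(5,4) a2@(1,0) a3@(1,0) a4@(1,0) a5@(1,0) a6@(1,0) a7@(2,2) a8@(1,0) a9@(1,0) | pheromone: 0 0 0 0 0 / 91 0 0 0 0 / 0 0 7 0 0 / 0 0 0 0 0 / 0 0 0 0 0 / 0 0 0 0 9
t=7: a0@(1,0) a1@(5,4) a2@(1,0) a3@(1,0) a4@(1,0) a5@(1,0) a6@(1,0) a7@(2,2) a8@(1,0) a9@(1,0) | pheromone: 0 0 0 0 0 / 106 0 0 0 0 / 0 0 8 0 0 / 0 0 0 0 0 / 0 0 0 0 0 / 0 0 0 0 10
t=8: a0@(1,0) a1@(5,4) a2@(1,0) a3@(1,0) a4@(1,0) a5@(1,0) a6@(1,0) a7@(2,2) a8@(1,0) a9@(1,0) | pheromone: 0 0 0 0 0 / 121 0 0 0 0 / 0 0 9 0 0 / 0 0 0 0 0 / 0 0 0 0 0 / 0 0 0 0 11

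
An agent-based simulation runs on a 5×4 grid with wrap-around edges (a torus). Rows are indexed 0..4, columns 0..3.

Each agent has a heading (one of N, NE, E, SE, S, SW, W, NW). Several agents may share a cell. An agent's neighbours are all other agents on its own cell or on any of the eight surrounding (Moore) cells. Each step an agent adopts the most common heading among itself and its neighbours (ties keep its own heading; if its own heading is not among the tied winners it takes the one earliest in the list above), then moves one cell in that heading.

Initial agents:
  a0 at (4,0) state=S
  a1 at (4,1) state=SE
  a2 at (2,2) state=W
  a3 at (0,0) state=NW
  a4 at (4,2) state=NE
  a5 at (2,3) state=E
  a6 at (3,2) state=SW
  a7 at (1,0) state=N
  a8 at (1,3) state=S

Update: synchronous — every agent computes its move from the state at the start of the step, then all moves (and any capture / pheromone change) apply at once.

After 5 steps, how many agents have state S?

9

t=1: a0@(0,0):S a1@(0,2):SE a2@(2,1):W a3@(1,0):S a4@(3,3):NE a5@(2,0):E a6@(4,1):SW a7@(0,0):N a8@(2,3):S
t=2: a0@(1,0):S a1@(1,3):SE a2@(2,0):W a3@(2,0):S a4@(2,0):NE a5@(3,0):S a6@(0,0):SW a7@(1,0):S a8@(3,3):S
t=3: a0@(2,0):S a1@(2,3):S a2@(3,0):S a3@(3,0):S a4@(3,0):S a5@(4,0):S a6@(1,0):S a7@(2,0):S a8@(4,3):S
t=4: a0@(3,0):S a1@(3,3):S a2@(4,0):S a3@(4,0):S a4@(4,0):S a5@(0,0):S a6@(2,0):S a7@(3,0):S a8@(0,3):S
t=5: a0@(4,0):S a1@(4,3):S a2@(0,0):S a3@(0,0):S a4@(0,0):S a5@(1,0):S a6@(3,0):S a7@(4,0):S a8@(1,3):S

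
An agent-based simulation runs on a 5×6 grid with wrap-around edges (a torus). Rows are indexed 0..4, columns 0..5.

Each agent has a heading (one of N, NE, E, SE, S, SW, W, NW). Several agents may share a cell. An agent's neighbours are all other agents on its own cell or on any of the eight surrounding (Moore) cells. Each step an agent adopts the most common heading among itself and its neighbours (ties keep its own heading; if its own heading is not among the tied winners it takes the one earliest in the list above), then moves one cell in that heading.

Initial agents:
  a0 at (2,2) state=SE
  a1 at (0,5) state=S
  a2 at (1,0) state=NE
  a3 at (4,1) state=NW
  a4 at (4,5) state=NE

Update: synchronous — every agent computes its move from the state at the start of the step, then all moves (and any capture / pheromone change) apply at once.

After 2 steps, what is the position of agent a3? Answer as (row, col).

t=1: a0@(3,3):SE a1@(4,0):NE a2@(0,1):NE a3@(3,0):NW a4@(3,0):NE
t=2: a0@(4,4):SE a1@(3,1):NE a2@(4,2):NE a3@(2,1):NE a4@(2,1):NE

(2, 1)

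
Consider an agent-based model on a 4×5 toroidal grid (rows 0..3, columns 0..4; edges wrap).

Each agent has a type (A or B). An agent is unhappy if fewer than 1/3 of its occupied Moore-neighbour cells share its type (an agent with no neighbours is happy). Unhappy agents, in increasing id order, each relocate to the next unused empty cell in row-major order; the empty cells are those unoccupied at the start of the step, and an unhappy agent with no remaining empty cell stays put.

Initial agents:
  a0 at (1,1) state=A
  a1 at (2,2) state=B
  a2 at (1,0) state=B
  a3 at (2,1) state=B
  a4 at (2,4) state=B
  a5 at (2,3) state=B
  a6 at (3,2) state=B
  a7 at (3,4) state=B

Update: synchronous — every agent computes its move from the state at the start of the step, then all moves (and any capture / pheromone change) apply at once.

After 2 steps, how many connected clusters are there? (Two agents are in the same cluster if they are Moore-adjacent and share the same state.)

t=1: a0@(0,0):A a1@(2,2):B a2@(1,0):B a3@(2,1):B a4@(2,4):B a5@(2,3):B a6@(3,2):B a7@(3,4):B
t=2: a0@(0,1):A a1@(2,2):B a2@(1,0):B a3@(2,1):B a4@(2,4):B a5@(2,3):B a6@(3,2):B a7@(3,4):B

2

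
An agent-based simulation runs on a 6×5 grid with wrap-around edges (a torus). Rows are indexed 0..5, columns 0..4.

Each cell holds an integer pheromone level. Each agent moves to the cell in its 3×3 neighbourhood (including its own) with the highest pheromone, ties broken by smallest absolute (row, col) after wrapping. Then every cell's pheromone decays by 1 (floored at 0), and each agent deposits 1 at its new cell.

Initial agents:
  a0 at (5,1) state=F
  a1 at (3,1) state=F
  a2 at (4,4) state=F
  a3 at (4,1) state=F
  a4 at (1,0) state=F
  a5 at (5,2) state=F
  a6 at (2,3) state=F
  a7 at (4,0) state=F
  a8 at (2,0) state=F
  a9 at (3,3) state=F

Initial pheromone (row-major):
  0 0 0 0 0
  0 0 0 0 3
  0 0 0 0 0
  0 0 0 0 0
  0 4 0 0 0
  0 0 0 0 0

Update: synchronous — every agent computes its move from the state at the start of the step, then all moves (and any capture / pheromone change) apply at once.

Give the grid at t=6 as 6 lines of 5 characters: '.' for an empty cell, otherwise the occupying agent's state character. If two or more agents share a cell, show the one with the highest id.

t=1: a0@(4,1) a1@(4,1) a2@(3,0) a3@(4,1) a4@(1,4) a5@(4,1) a6@(1,4) a7@(4,1) a8@(1,4) a9@(2,2) | pheromone: 0 0 0 0 0 / 0 0 0 0 5 / 0 0 1 0 0 / 1 0 0 0 0 / 0 8 0 0 0 / 0 0 0 0 0
t=2: a0@(4,1) a1@(4,1) a2@(4,1) a3@(4,1) a4@(1,4) a5@(4,1) a6@(1,4) a7@(4,1) a8@(1,4) a9@(2,2) | pheromone: 0 0 0 0 0 / 0 0 0 0 7 / 0 0 1 0 0 / 0 0 0 0 0 / 0 13 0 0 0 / 0 0 0 0 0
t=3: a0@(4,1) a1@(4,1) a2@(4,1) a3@(4,1) a4@(1,4) a5@(4,1) a6@(1,4) a7@(4,1) a8@(1,4) a9@(2,2) | pheromone: 0 0 0 0 0 / 0 0 0 0 9 / 0 0 1 0 0 / 0 0 0 0 0 / 0 18 0 0 0 / 0 0 0 0 0
t=4: a0@(4,1) a1@(4,1) a2@(4,1) a3@(4,1) a4@(1,4) a5@(4,1) a6@(1,4) a7@(4,1) a8@(1,4) a9@(2,2) | pheromone: 0 0 0 0 0 / 0 0 0 0 11 / 0 0 1 0 0 / 0 0 0 0 0 / 0 23 0 0 0 / 0 0 0 0 0
t=5: a0@(4,1) a1@(4,1) a2@(4,1) a3@(4,1) a4@(1,4) a5@(4,1) a6@(1,4) a7@(4,1) a8@(1,4) a9@(2,2) | pheromone: 0 0 0 0 0 / 0 0 0 0 13 / 0 0 1 0 0 / 0 0 0 0 0 / 0 28 0 0 0 / 0 0 0 0 0
t=6: a0@(4,1) a1@(4,1) a2@(4,1) a3@(4,1) a4@(1,4) a5@(4,1) a6@(1,4) a7@(4,1) a8@(1,4) a9@(2,2) | pheromone: 0 0 0 0 0 / 0 0 0 0 15 / 0 0 1 0 0 / 0 0 0 0 0 / 0 33 0 0 0 / 0 0 0 0 0

.....
....F
..F..
.....
.F...
.....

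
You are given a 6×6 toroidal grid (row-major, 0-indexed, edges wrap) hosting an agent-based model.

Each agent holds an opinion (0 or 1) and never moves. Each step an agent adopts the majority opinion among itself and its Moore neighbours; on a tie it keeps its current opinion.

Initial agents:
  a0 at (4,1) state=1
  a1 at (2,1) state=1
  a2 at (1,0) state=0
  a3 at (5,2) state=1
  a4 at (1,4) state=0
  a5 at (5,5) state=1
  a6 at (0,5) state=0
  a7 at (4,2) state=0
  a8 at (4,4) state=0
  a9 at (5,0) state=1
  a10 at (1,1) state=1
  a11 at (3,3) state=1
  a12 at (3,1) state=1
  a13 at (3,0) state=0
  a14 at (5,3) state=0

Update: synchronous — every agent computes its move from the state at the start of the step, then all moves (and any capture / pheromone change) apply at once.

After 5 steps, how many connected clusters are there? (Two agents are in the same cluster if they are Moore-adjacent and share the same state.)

3

t=1: a0@(4,1):1 a1@(2,1):1 a2@(1,0):0 a3@(5,2):1 a4@(1,4):0 a5@(5,5):1 a6@(0,5):0 a7@(4,2):1 a8@(4,4):0 a9@(5,0):1 a10@(1,1):1 a11@(3,3):0 a12@(3,1):1 a13@(3,0):1 a14@(5,3):0
t=2: (unchanged — steady state)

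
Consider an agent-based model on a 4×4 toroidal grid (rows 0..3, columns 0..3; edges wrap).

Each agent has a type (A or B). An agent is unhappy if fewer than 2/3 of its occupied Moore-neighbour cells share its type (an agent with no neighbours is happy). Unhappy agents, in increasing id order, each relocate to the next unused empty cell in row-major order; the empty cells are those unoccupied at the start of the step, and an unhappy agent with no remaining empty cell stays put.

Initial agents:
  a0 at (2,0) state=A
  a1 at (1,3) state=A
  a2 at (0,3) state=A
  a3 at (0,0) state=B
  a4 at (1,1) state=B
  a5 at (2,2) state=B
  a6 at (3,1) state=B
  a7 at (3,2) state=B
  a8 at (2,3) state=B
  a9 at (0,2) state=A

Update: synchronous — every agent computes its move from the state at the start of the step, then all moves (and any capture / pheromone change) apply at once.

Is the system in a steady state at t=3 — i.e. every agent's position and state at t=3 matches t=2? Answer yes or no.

no

t=1: a0@(0,1):A a1@(1,0):A a2@(1,2):A a3@(2,1):B a4@(3,0):B a5@(2,2):B a6@(3,3):B a7@(3,2):B a8@(2,3):B a9@(0,2):A
t=2: a0@(0,0):A a1@(0,3):A a2@(1,1):A a3@(1,3):B a4@(3,0):B a5@(2,2):B a6@(3,3):B a7@(3,2):B a8@(2,3):B a9@(2,0):A
t=3: a0@(0,1):A a1@(0,2):A a2@(1,1):A a3@(1,0):B a4@(1,2):B a5@(2,2):B a6@(2,1):B a7@(3,2):B a8@(2,3):B a9@(3,1):A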